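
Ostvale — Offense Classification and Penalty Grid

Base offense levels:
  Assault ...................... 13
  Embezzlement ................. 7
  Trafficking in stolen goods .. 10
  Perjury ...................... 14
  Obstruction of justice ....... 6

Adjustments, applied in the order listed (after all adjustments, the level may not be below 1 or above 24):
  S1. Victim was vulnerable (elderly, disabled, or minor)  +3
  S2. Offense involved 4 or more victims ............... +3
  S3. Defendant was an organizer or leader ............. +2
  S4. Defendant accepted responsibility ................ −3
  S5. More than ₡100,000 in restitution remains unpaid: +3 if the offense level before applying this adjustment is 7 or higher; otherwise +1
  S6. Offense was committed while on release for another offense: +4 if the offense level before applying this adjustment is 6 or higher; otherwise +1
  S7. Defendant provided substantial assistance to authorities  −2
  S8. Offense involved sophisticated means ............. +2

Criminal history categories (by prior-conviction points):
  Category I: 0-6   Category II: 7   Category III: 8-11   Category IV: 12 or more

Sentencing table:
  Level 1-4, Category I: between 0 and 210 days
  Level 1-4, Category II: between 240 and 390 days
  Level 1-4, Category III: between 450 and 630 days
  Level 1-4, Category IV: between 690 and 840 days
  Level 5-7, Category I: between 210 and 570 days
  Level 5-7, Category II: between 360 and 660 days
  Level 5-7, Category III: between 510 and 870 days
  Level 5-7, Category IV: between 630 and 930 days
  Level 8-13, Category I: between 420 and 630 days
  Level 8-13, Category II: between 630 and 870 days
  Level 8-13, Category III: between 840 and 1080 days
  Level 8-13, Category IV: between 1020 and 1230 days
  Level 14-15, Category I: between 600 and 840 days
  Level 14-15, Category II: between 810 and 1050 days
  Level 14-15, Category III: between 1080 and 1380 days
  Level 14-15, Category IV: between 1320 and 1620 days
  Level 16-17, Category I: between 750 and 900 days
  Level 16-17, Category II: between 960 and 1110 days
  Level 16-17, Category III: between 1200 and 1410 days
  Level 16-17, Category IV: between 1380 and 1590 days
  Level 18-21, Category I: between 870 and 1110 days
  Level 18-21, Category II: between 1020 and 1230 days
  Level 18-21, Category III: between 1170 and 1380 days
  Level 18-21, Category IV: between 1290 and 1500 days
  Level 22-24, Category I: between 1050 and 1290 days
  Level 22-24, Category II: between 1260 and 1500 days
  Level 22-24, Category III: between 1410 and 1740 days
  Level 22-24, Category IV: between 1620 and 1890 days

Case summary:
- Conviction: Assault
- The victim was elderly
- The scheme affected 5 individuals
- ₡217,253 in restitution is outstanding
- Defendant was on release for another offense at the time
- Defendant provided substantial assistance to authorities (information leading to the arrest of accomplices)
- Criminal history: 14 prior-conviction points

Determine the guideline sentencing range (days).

1620-1890 days

Base offense level for assault: 13.
S1 applies: 13 + 3 = 16.
S2 applies: 16 + 3 = 19.
S3 does not apply.
S4 does not apply.
S5 applies (level before this adjustment is 19 ≥ 7, so +3): 19 + 3 = 22.
S6 applies (level before this adjustment is 22 ≥ 6, so +4): 22 + 4 = 26.
S7 applies: 26 − 2 = 24.
Final offense level: 24.
Criminal history: 14 prior points → Category IV (12+).
Level 24 falls in the 22-24 band.
Grid: Level 22-24 × Category IV = 1620-1890 days.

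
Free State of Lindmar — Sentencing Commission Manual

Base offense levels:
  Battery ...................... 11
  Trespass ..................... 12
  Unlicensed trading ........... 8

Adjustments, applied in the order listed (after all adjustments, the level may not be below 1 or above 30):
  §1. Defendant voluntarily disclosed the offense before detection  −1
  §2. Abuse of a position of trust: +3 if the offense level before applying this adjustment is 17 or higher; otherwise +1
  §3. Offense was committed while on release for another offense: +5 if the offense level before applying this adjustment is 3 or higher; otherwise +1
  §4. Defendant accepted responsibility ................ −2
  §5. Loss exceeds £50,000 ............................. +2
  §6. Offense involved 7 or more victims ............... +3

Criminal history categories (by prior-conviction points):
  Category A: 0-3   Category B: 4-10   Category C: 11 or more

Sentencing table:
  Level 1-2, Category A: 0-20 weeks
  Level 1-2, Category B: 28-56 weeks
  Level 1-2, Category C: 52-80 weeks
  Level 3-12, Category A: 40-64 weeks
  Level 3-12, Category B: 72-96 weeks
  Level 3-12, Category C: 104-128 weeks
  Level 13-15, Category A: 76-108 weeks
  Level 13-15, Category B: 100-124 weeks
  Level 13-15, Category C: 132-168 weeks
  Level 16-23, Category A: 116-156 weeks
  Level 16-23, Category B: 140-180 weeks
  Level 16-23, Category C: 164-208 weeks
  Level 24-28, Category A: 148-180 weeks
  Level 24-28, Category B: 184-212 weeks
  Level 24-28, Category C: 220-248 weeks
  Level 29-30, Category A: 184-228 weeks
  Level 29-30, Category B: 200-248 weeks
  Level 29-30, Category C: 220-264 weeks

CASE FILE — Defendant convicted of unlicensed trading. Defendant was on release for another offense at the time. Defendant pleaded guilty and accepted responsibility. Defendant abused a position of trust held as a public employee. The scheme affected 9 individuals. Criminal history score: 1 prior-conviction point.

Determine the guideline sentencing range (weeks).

Base offense level for unlicensed trading: 8.
§1 does not apply.
§2 applies (level before this adjustment is 8 < 17, so +1): 8 + 1 = 9.
§3 applies (level before this adjustment is 9 ≥ 3, so +5): 9 + 5 = 14.
§4 applies: 14 − 2 = 12.
§6 applies: 12 + 3 = 15.
Final offense level: 15.
Criminal history: 1 prior point → Category A (0-3).
Level 15 falls in the 13-15 band.
Grid: Level 13-15 × Category A = 76-108 weeks.

76-108 weeks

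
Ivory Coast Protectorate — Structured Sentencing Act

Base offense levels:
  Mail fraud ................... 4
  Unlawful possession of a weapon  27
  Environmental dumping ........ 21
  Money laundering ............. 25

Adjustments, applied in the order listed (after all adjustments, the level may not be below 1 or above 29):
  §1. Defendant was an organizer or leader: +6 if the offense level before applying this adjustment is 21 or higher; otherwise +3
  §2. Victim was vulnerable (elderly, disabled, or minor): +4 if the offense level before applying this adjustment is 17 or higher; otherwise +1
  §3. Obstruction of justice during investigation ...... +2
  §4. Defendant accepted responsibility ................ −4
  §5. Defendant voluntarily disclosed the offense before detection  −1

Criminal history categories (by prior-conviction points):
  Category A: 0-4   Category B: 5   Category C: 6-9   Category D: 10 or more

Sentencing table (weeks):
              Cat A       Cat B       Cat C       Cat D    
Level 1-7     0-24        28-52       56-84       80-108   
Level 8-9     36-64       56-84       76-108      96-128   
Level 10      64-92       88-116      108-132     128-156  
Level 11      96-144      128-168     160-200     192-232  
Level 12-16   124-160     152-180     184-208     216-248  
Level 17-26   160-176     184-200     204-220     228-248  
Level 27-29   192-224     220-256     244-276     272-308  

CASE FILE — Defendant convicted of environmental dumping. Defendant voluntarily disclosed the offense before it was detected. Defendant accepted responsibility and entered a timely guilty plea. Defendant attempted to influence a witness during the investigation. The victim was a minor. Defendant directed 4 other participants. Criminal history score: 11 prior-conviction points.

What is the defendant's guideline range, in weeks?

Base offense level for environmental dumping: 21.
§1 applies (level before this adjustment is 21 ≥ 21, so +6): 21 + 6 = 27.
§2 applies (level before this adjustment is 27 ≥ 17, so +4): 27 + 4 = 31.
§3 applies: 31 + 2 = 33.
§4 applies: 33 − 4 = 29.
§5 applies: 29 − 1 = 28.
Final offense level: 28.
Criminal history: 11 prior points → Category D (10+).
Level 28 falls in the 27-29 band.
Grid: Level 27-29 × Category D = 272-308 weeks.

272-308 weeks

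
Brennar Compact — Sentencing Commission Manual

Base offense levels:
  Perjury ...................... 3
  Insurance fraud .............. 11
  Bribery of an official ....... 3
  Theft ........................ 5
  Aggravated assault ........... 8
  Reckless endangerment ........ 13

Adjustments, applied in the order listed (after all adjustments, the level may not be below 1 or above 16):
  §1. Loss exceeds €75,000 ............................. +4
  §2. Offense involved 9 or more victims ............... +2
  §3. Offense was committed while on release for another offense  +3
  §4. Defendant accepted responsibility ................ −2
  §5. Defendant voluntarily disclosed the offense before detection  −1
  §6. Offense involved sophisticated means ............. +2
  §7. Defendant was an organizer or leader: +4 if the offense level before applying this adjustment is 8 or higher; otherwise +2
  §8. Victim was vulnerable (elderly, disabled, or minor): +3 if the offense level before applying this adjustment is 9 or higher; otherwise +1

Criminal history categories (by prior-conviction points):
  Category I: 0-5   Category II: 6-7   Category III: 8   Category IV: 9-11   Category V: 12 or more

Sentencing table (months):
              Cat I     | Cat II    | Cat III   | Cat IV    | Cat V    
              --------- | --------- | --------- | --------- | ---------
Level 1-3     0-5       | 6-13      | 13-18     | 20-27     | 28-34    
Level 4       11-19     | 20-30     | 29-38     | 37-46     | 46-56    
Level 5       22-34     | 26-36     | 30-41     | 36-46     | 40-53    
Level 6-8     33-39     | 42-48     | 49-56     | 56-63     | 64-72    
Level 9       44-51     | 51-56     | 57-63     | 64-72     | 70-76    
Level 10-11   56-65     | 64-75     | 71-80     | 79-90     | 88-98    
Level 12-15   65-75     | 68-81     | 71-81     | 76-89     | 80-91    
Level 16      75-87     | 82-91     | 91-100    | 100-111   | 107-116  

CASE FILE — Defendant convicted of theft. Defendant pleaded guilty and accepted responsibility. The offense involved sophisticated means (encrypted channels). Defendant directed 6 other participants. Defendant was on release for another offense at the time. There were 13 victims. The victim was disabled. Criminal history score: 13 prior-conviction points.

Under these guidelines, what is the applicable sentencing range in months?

Base offense level for theft: 5.
§1 does not apply.
§2 applies: 5 + 2 = 7.
§3 applies: 7 + 3 = 10.
§4 applies: 10 − 2 = 8.
§6 applies: 8 + 2 = 10.
§7 applies (level before this adjustment is 10 ≥ 8, so +4): 10 + 4 = 14.
§8 applies (level before this adjustment is 14 ≥ 9, so +3): 14 + 3 = 17.
Level 17 exceeds the maximum of 16; capped at 16.
Final offense level: 16.
Criminal history: 13 prior points → Category V (12+).
Level 16 falls in the 16 band.
Grid: Level 16 × Category V = 107-116 months.

107-116 months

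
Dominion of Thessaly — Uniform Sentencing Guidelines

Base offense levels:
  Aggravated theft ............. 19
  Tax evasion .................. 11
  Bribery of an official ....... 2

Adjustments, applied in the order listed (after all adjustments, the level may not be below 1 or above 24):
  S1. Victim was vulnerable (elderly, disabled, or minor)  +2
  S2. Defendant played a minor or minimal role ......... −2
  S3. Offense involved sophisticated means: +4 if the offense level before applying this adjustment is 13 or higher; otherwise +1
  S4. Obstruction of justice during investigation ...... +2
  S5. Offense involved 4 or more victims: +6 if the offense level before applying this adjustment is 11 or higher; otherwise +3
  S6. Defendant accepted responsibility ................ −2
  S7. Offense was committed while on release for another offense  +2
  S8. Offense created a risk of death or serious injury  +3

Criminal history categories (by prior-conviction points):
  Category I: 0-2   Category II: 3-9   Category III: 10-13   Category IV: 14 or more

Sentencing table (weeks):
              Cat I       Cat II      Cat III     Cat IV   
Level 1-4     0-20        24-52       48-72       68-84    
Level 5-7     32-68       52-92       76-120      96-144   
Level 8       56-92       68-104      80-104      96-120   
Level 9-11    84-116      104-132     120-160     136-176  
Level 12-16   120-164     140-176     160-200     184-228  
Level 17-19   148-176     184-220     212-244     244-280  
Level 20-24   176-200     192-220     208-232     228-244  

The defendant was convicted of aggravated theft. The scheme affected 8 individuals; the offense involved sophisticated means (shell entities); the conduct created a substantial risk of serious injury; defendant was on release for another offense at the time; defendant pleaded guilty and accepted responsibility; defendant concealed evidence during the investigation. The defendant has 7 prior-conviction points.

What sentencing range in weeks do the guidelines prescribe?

192-220 weeks

Base offense level for aggravated theft: 19.
S3 applies (level before this adjustment is 19 ≥ 13, so +4): 19 + 4 = 23.
S4 applies: 23 + 2 = 25.
S5 applies (level before this adjustment is 25 ≥ 11, so +6): 25 + 6 = 31.
S6 applies: 31 − 2 = 29.
S7 applies: 29 + 2 = 31.
S8 applies: 31 + 3 = 34.
Level 34 exceeds the maximum of 24; capped at 24.
Final offense level: 24.
Criminal history: 7 prior points → Category II (3-9).
Level 24 falls in the 20-24 band.
Grid: Level 20-24 × Category II = 192-220 weeks.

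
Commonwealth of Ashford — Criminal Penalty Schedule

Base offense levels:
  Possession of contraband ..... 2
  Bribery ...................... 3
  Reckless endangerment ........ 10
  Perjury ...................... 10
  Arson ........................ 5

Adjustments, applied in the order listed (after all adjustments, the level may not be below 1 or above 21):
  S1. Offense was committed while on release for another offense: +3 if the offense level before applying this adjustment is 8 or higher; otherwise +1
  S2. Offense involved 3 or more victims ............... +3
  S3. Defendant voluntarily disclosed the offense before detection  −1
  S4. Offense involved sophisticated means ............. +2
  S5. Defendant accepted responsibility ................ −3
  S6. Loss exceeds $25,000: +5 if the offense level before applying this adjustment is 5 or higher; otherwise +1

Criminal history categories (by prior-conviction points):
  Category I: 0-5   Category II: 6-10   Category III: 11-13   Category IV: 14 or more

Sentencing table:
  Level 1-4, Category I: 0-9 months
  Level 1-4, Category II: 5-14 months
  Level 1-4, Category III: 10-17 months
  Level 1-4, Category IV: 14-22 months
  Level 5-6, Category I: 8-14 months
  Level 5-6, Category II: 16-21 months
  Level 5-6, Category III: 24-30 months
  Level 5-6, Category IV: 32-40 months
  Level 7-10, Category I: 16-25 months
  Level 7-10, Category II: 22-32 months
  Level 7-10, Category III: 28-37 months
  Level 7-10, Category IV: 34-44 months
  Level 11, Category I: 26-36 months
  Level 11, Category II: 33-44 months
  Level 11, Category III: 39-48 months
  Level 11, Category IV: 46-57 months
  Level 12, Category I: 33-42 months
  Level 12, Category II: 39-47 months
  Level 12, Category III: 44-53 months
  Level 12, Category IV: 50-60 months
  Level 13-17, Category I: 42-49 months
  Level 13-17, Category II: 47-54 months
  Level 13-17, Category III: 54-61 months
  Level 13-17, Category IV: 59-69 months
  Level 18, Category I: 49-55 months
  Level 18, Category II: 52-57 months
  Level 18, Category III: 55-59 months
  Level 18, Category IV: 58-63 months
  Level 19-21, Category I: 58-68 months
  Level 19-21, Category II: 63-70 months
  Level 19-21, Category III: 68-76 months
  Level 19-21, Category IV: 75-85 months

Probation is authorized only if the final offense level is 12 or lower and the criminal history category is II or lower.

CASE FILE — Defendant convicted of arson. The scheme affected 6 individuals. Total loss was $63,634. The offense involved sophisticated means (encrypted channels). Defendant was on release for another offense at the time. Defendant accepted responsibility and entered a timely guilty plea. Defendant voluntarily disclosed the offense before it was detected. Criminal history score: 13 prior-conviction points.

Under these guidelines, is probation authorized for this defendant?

No

Base offense level for arson: 5.
S1 applies (level before this adjustment is 5 < 8, so +1): 5 + 1 = 6.
S2 applies: 6 + 3 = 9.
S3 applies: 9 − 1 = 8.
S4 applies: 8 + 2 = 10.
S5 applies: 10 − 3 = 7.
S6 applies (level before this adjustment is 7 ≥ 5, so +5): 7 + 5 = 12.
Final offense level: 12.
Criminal history: 13 prior points → Category III (11-13).
Level 12 falls in the 12 band.
Grid: Level 12 × Category III = 44-53 months.
Probation check: level 12 ≤ 12 and category III > II → not eligible.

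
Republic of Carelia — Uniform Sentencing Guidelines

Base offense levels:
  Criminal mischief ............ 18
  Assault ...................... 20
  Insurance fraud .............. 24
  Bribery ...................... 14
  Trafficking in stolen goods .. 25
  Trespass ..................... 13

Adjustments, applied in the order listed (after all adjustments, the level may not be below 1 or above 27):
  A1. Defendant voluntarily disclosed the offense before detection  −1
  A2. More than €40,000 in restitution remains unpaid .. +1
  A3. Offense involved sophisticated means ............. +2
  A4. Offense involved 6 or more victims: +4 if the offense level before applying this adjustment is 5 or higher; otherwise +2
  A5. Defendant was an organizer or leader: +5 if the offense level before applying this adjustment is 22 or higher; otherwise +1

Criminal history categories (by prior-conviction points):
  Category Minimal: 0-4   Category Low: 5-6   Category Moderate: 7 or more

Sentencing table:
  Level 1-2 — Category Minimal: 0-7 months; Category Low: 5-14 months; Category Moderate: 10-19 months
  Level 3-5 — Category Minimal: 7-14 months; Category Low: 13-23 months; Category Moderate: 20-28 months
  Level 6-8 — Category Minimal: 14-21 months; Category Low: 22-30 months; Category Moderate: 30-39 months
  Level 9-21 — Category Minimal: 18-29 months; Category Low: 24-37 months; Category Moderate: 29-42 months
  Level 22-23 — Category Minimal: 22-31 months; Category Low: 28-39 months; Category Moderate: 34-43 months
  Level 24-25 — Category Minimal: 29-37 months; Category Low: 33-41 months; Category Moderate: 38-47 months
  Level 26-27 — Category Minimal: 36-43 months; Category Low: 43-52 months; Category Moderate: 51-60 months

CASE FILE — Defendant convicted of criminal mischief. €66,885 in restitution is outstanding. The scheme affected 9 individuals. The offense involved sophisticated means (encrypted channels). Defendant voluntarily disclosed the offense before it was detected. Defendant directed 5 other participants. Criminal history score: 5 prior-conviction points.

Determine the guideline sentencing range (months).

Base offense level for criminal mischief: 18.
A1 applies: 18 − 1 = 17.
A2 applies: 17 + 1 = 18.
A3 applies: 18 + 2 = 20.
A4 applies (level before this adjustment is 20 ≥ 5, so +4): 20 + 4 = 24.
A5 applies (level before this adjustment is 24 ≥ 22, so +5): 24 + 5 = 29.
Level 29 exceeds the maximum of 27; capped at 27.
Final offense level: 27.
Criminal history: 5 prior points → Category Low (5-6).
Level 27 falls in the 26-27 band.
Grid: Level 26-27 × Category Low = 43-52 months.

43-52 months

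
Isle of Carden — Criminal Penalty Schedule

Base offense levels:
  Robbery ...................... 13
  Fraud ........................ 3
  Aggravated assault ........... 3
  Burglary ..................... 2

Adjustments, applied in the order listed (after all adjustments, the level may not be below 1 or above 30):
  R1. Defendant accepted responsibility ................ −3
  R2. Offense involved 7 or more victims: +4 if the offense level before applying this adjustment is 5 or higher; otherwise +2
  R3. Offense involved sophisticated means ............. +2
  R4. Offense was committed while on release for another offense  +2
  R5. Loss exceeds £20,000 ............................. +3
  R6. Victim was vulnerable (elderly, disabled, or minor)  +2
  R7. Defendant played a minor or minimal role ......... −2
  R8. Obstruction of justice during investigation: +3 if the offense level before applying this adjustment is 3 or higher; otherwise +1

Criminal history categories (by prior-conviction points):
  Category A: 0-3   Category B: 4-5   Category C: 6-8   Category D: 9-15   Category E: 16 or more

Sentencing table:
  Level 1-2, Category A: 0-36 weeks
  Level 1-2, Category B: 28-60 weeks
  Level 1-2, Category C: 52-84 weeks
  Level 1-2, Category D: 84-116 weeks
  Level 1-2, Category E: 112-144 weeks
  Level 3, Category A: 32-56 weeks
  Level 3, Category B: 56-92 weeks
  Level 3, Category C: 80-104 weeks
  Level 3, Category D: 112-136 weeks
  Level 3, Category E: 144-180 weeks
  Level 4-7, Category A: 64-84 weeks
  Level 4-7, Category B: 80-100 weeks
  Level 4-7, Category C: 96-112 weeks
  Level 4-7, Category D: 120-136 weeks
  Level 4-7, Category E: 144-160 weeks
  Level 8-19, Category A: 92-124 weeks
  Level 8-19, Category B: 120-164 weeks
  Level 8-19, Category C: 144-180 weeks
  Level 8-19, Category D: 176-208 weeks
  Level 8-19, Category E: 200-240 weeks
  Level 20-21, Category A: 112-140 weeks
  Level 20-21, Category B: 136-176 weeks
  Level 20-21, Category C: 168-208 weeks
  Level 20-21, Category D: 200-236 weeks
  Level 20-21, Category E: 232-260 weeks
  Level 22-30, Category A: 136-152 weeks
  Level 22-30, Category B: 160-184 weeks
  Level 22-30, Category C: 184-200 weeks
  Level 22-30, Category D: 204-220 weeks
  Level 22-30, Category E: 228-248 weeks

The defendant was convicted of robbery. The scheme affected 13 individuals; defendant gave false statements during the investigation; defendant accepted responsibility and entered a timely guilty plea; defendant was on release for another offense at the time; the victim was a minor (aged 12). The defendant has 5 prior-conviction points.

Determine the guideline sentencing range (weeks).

136-176 weeks

Base offense level for robbery: 13.
R1 applies: 13 − 3 = 10.
R2 applies (level before this adjustment is 10 ≥ 5, so +4): 10 + 4 = 14.
R4 applies: 14 + 2 = 16.
R5 does not apply.
R6 applies: 16 + 2 = 18.
R7 does not apply.
R8 applies (level before this adjustment is 18 ≥ 3, so +3): 18 + 3 = 21.
Final offense level: 21.
Criminal history: 5 prior points → Category B (4-5).
Level 21 falls in the 20-21 band.
Grid: Level 20-21 × Category B = 136-176 weeks.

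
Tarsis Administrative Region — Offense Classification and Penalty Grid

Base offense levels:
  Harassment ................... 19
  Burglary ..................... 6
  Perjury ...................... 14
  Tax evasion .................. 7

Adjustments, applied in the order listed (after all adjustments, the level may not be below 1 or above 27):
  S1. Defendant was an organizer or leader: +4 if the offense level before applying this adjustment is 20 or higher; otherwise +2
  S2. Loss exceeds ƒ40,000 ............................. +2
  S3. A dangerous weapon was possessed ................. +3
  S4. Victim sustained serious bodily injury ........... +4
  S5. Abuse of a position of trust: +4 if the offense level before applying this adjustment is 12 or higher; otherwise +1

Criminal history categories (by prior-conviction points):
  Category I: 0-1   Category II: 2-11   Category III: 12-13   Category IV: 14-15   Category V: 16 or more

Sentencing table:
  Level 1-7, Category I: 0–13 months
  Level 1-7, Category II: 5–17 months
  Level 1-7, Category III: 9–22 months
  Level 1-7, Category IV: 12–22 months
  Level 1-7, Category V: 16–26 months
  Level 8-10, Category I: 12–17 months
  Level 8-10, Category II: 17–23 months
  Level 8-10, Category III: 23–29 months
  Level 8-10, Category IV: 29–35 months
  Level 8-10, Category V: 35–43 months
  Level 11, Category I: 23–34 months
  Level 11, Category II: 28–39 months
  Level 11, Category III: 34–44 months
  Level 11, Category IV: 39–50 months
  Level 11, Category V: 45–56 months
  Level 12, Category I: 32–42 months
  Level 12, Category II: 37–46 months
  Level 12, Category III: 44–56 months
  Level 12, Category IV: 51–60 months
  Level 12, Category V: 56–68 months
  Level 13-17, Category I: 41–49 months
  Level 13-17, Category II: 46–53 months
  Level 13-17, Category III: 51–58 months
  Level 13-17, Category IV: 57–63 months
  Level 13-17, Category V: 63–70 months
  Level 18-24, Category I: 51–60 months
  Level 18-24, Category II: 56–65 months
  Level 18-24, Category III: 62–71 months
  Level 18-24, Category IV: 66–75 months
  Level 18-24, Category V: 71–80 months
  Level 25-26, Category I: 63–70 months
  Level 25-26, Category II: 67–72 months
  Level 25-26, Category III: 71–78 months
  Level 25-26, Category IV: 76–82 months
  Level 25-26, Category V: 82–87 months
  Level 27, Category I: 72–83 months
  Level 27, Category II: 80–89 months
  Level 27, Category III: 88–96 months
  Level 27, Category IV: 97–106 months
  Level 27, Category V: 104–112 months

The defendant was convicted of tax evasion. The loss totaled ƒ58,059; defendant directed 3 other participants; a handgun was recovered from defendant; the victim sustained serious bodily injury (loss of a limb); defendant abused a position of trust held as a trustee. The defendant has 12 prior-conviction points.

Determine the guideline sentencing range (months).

Base offense level for tax evasion: 7.
S1 applies (level before this adjustment is 7 < 20, so +2): 7 + 2 = 9.
S2 applies: 9 + 2 = 11.
S3 applies: 11 + 3 = 14.
S4 applies: 14 + 4 = 18.
S5 applies (level before this adjustment is 18 ≥ 12, so +4): 18 + 4 = 22.
Final offense level: 22.
Criminal history: 12 prior points → Category III (12-13).
Level 22 falls in the 18-24 band.
Grid: Level 18-24 × Category III = 62-71 months.

62-71 months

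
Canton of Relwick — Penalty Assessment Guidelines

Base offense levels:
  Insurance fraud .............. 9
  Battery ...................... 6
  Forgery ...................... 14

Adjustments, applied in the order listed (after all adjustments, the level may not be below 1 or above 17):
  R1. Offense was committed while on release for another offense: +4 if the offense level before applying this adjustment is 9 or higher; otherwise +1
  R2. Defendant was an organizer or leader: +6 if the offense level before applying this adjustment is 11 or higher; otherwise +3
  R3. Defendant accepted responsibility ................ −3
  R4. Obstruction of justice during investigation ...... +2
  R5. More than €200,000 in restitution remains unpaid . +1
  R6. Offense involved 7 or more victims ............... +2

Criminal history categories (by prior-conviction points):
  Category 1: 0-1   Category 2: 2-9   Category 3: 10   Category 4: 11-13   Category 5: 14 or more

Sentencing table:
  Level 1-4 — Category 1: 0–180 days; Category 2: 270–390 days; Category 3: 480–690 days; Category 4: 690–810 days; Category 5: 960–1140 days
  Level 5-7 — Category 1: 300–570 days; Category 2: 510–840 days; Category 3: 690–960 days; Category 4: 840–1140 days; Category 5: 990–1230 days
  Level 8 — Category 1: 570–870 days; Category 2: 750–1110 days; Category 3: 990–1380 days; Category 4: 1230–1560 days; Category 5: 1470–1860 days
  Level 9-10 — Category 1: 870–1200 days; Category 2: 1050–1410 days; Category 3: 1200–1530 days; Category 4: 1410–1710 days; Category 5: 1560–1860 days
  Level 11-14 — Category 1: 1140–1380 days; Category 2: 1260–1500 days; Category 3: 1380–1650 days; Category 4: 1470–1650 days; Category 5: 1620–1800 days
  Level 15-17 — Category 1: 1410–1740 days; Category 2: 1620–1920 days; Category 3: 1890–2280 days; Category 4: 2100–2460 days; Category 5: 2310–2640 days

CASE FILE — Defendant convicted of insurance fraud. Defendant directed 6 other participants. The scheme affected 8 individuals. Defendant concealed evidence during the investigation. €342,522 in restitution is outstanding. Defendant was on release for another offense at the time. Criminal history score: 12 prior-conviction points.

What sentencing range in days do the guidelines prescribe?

2100-2460 days

Base offense level for insurance fraud: 9.
R1 applies (level before this adjustment is 9 ≥ 9, so +4): 9 + 4 = 13.
R2 applies (level before this adjustment is 13 ≥ 11, so +6): 13 + 6 = 19.
R3 does not apply.
R4 applies: 19 + 2 = 21.
R5 applies: 21 + 1 = 22.
R6 applies: 22 + 2 = 24.
Level 24 exceeds the maximum of 17; capped at 17.
Final offense level: 17.
Criminal history: 12 prior points → Category 4 (11-13).
Level 17 falls in the 15-17 band.
Grid: Level 15-17 × Category 4 = 2100-2460 days.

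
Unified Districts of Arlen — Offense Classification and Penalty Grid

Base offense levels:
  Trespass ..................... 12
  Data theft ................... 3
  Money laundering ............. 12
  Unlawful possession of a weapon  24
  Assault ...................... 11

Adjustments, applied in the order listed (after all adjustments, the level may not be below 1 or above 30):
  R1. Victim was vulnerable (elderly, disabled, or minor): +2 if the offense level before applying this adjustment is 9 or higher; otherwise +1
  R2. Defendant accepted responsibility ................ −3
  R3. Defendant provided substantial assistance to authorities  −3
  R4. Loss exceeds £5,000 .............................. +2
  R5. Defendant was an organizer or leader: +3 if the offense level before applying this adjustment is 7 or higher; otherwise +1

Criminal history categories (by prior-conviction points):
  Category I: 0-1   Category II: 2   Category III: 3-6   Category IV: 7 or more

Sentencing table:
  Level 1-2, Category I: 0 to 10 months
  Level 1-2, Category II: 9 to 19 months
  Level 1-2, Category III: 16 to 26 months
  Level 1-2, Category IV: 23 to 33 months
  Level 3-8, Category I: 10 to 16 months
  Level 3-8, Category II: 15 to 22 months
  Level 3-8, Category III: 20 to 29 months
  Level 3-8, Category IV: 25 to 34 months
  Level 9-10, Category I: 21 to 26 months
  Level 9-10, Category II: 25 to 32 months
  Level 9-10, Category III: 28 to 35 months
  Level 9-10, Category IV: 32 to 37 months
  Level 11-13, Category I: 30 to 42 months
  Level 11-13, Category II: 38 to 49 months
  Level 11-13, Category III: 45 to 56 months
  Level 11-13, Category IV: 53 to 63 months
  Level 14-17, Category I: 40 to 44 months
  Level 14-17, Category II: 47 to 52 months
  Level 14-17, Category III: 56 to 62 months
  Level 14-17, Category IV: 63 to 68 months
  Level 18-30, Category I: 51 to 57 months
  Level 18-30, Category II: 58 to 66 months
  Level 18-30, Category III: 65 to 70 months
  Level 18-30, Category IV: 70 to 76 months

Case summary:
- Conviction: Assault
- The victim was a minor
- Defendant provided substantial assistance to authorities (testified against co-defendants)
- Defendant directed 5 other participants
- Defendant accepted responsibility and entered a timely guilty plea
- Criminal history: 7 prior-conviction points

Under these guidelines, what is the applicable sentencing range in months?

Base offense level for assault: 11.
R1 applies (level before this adjustment is 11 ≥ 9, so +2): 11 + 2 = 13.
R2 applies: 13 − 3 = 10.
R3 applies: 10 − 3 = 7.
R4 does not apply.
R5 applies (level before this adjustment is 7 ≥ 7, so +3): 7 + 3 = 10.
Final offense level: 10.
Criminal history: 7 prior points → Category IV (7+).
Level 10 falls in the 9-10 band.
Grid: Level 9-10 × Category IV = 32-37 months.

32-37 months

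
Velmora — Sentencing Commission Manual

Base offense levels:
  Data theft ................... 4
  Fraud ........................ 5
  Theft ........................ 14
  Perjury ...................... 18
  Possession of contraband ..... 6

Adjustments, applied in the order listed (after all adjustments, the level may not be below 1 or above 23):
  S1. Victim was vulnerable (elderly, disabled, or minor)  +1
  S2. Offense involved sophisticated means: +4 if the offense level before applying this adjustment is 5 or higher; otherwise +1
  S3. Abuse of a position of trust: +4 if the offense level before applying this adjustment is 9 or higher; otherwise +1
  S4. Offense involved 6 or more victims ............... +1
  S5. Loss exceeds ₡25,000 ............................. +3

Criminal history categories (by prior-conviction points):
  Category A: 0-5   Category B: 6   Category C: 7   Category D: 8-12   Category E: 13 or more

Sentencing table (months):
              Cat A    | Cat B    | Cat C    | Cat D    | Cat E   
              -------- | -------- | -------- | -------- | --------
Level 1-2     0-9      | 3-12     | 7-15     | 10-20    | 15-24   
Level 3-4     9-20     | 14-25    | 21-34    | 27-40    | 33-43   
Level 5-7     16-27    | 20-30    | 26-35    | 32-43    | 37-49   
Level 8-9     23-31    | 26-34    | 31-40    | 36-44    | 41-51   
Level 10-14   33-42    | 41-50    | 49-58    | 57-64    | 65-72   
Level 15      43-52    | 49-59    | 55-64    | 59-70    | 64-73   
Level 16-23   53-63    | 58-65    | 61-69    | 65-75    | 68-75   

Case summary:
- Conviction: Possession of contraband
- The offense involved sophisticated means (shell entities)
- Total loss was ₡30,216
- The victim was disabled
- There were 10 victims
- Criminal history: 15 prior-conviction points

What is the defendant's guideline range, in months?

Base offense level for possession of contraband: 6.
S1 applies: 6 + 1 = 7.
S2 applies (level before this adjustment is 7 ≥ 5, so +4): 7 + 4 = 11.
S4 applies: 11 + 1 = 12.
S5 applies: 12 + 3 = 15.
Final offense level: 15.
Criminal history: 15 prior points → Category E (13+).
Level 15 falls in the 15 band.
Grid: Level 15 × Category E = 64-73 months.

64-73 months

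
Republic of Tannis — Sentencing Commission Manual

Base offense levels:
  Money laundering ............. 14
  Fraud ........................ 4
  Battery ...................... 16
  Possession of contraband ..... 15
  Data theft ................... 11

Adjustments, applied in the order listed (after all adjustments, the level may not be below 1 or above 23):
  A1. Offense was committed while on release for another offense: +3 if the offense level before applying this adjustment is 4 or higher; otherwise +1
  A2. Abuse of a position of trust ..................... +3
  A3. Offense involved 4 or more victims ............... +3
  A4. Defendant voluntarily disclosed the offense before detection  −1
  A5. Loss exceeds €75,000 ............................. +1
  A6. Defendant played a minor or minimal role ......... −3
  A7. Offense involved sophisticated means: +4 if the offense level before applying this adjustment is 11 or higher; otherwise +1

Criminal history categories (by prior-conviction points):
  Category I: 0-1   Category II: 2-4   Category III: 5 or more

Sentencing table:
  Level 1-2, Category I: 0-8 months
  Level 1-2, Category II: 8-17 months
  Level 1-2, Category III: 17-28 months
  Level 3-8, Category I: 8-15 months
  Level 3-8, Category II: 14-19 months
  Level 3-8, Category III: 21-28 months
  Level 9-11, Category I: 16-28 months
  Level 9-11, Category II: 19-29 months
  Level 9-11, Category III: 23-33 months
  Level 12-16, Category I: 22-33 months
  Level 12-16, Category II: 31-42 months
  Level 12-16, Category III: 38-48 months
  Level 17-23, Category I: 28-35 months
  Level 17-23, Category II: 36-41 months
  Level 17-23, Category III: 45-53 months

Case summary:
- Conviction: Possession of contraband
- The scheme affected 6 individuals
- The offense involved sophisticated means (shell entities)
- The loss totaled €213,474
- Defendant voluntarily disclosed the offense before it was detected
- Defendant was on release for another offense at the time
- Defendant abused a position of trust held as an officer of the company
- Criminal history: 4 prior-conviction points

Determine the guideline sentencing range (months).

36-41 months

Base offense level for possession of contraband: 15.
A1 applies (level before this adjustment is 15 ≥ 4, so +3): 15 + 3 = 18.
A2 applies: 18 + 3 = 21.
A3 applies: 21 + 3 = 24.
A4 applies: 24 − 1 = 23.
A5 applies: 23 + 1 = 24.
A7 applies (level before this adjustment is 24 ≥ 11, so +4): 24 + 4 = 28.
Level 28 exceeds the maximum of 23; capped at 23.
Final offense level: 23.
Criminal history: 4 prior points → Category II (2-4).
Level 23 falls in the 17-23 band.
Grid: Level 17-23 × Category II = 36-41 months.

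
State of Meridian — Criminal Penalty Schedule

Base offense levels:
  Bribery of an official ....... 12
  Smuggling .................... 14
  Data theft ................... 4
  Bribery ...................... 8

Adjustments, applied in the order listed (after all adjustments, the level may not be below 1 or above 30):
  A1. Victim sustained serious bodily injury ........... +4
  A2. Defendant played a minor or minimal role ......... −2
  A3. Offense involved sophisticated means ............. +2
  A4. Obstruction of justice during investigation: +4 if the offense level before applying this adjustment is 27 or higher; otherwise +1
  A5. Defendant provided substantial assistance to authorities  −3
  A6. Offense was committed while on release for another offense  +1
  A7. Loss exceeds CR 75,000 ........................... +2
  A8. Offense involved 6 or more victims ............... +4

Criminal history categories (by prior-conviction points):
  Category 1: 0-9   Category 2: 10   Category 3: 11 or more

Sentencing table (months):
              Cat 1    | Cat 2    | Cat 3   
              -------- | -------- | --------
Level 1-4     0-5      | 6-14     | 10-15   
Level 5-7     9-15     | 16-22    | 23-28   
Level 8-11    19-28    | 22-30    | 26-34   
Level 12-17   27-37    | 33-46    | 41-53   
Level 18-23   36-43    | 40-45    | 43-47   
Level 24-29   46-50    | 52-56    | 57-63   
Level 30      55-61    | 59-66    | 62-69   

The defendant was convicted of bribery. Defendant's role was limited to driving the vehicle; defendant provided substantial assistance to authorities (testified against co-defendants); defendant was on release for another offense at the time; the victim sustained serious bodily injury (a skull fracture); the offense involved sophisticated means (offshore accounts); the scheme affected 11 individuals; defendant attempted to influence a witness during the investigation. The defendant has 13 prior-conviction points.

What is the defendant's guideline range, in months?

Base offense level for bribery: 8.
A1 applies: 8 + 4 = 12.
A2 applies: 12 − 2 = 10.
A3 applies: 10 + 2 = 12.
A4 applies (level before this adjustment is 12 < 27, so +1): 12 + 1 = 13.
A5 applies: 13 − 3 = 10.
A6 applies: 10 + 1 = 11.
A7 does not apply.
A8 applies: 11 + 4 = 15.
Final offense level: 15.
Criminal history: 13 prior points → Category 3 (11+).
Level 15 falls in the 12-17 band.
Grid: Level 12-17 × Category 3 = 41-53 months.

41-53 months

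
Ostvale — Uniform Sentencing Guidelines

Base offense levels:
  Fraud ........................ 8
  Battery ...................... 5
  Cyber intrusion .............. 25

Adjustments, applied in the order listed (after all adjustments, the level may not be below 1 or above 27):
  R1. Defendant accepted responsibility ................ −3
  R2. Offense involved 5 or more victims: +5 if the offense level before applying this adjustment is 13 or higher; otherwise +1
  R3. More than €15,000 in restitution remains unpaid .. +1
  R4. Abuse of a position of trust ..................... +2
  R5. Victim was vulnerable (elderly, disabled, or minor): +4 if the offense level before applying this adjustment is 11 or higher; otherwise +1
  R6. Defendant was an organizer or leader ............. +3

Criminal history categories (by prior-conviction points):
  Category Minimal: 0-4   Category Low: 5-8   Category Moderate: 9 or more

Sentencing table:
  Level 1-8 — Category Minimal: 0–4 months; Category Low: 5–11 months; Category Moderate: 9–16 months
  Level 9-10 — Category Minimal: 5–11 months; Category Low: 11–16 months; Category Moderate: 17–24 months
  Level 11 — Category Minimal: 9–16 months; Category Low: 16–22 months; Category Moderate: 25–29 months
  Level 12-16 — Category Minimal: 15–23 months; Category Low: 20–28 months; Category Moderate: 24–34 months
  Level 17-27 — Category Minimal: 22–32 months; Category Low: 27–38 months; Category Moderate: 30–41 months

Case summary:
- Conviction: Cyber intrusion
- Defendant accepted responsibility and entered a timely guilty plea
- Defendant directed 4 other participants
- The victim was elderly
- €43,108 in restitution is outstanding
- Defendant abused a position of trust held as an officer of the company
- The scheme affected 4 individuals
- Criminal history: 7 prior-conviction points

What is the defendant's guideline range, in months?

Base offense level for cyber intrusion: 25.
R1 applies: 25 − 3 = 22.
R2 does not apply.
R3 applies: 22 + 1 = 23.
R4 applies: 23 + 2 = 25.
R5 applies (level before this adjustment is 25 ≥ 11, so +4): 25 + 4 = 29.
R6 applies: 29 + 3 = 32.
Level 32 exceeds the maximum of 27; capped at 27.
Final offense level: 27.
Criminal history: 7 prior points → Category Low (5-8).
Level 27 falls in the 17-27 band.
Grid: Level 17-27 × Category Low = 27-38 months.

27-38 months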